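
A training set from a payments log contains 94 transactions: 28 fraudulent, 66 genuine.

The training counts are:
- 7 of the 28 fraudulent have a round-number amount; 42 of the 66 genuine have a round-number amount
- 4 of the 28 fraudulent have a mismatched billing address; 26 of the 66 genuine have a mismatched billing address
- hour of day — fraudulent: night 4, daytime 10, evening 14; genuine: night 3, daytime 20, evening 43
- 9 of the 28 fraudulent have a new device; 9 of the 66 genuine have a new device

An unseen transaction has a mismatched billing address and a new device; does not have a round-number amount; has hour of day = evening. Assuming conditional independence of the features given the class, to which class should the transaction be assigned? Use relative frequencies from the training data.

fraudulent: (28/94) × (21/28) × (4/28) × (14/28) × (9/28) ≈ 0.00512918
genuine: (66/94) × (24/66) × (26/66) × (43/66) × (9/66) ≈ 0.00893585
Highest score → genuine.

genuine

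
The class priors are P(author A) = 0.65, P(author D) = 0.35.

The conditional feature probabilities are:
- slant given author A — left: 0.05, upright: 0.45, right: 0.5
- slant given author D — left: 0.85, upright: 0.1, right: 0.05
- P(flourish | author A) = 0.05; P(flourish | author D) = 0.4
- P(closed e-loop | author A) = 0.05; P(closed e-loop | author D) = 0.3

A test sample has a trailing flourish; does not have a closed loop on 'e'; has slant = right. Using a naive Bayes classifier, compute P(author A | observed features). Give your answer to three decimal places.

author A: 0.65 × 0.5 × 0.05 × (1−0.05) = 0.0154375
author D: 0.35 × 0.05 × 0.4 × (1−0.3) = 0.0049
P(author A | x) = 0.0154375 / 0.0203375 ≈ 0.759

0.759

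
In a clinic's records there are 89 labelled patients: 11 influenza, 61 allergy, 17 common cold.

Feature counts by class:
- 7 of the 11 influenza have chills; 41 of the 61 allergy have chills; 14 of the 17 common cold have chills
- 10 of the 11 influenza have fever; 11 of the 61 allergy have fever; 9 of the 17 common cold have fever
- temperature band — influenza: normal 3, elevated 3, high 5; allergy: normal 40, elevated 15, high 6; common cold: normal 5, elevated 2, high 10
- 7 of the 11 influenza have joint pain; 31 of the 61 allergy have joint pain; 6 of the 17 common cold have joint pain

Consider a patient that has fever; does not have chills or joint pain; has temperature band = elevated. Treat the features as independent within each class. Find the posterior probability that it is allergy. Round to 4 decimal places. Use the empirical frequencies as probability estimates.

influenza: (11/89) × (4/11) × (10/11) × (3/11) × (4/11) ≈ 0.00405203
allergy: (61/89) × (20/61) × (11/61) × (15/61) × (30/61) ≈ 0.00490067
common cold: (17/89) × (3/17) × (9/17) × (2/17) × (11/17) ≈ 0.00135847
P(allergy | x) = 0.00490067 / 0.01031117 ≈ 0.4753

0.4753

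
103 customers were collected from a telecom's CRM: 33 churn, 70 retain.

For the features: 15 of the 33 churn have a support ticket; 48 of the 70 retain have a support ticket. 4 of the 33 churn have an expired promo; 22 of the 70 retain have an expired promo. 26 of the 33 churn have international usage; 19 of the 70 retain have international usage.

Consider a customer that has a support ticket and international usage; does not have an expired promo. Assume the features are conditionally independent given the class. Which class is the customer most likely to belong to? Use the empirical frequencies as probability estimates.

churn: (33/103) × (15/33) × (29/33) × (26/33) ≈ 0.100832
retain: (70/103) × (48/70) × (48/70) × (19/70) ≈ 0.0867367
Highest score → churn.

churn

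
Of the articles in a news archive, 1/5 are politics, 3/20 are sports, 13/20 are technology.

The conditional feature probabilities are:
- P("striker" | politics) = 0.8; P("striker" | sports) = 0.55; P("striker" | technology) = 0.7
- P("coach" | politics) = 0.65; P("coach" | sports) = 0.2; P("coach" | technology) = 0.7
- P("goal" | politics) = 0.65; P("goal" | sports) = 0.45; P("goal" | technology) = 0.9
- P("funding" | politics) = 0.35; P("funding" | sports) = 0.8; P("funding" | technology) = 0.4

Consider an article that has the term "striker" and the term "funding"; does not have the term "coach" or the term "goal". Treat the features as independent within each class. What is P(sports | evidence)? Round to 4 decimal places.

politics: 0.2 × 0.8 × (1−0.65) × (1−0.65) × 0.35 = 0.00686
sports: 0.15 × 0.55 × (1−0.2) × (1−0.45) × 0.8 = 0.02904
technology: 0.65 × 0.7 × (1−0.7) × (1−0.9) × 0.4 = 0.00546
P(sports | x) = 0.02904 / 0.04136 ≈ 0.7021

0.7021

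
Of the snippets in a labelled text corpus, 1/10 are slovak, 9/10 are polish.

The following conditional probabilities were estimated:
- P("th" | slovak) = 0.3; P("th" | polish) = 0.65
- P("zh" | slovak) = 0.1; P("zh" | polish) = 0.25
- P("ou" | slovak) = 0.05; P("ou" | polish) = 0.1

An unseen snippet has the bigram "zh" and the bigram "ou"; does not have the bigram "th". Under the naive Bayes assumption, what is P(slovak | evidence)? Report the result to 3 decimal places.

slovak: 0.1 × (1−0.3) × 0.1 × 0.05 = 0.00035
polish: 0.9 × (1−0.65) × 0.25 × 0.1 = 0.007875
P(slovak | x) = 0.00035 / 0.008225 ≈ 0.043

0.043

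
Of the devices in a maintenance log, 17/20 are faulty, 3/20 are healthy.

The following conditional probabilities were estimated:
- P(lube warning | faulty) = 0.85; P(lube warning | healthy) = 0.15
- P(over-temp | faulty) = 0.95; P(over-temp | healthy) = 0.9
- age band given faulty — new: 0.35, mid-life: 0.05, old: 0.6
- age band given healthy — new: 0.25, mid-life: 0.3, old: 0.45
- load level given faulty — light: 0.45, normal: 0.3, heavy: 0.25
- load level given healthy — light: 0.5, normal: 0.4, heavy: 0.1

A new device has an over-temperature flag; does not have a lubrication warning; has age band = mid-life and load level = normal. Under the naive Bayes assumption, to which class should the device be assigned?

faulty: 0.85 × (1−0.85) × 0.95 × 0.05 × 0.3 = 0.001816875
healthy: 0.15 × (1−0.15) × 0.9 × 0.3 × 0.4 = 0.01377
Highest score → healthy.

healthy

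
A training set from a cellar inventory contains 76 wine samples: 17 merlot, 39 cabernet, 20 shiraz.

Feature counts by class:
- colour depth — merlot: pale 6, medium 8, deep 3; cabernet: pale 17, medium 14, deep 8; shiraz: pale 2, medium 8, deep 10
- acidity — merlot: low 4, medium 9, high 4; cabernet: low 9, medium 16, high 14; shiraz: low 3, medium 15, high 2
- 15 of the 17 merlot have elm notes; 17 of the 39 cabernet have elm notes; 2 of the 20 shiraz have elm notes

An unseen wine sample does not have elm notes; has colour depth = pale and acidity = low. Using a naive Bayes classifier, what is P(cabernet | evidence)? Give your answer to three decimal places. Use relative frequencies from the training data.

0.835

merlot: (17/76) × (6/17) × (4/17) × (2/17) ≈ 0.00218539
cabernet: (39/76) × (17/39) × (9/39) × (22/39) ≈ 0.0291187
shiraz: (20/76) × (2/20) × (3/20) × (18/20) ≈ 0.00355263
P(cabernet | x) = 0.0291187 / 0.03485672 ≈ 0.835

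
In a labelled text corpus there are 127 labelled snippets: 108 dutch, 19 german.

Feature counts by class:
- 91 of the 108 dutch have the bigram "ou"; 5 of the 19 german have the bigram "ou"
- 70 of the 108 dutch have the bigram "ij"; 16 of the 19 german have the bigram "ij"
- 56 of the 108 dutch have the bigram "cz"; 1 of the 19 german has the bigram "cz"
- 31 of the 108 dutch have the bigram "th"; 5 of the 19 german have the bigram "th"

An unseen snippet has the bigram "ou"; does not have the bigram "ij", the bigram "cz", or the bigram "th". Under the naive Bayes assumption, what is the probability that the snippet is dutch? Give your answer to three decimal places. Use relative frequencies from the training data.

0.952

dutch: (108/127) × (91/108) × (38/108) × (52/108) × (77/108) ≈ 0.0865454
german: (19/127) × (5/19) × (3/19) × (18/19) × (14/19) ≈ 0.00433938
P(dutch | x) = 0.0865454 / 0.09088478 ≈ 0.952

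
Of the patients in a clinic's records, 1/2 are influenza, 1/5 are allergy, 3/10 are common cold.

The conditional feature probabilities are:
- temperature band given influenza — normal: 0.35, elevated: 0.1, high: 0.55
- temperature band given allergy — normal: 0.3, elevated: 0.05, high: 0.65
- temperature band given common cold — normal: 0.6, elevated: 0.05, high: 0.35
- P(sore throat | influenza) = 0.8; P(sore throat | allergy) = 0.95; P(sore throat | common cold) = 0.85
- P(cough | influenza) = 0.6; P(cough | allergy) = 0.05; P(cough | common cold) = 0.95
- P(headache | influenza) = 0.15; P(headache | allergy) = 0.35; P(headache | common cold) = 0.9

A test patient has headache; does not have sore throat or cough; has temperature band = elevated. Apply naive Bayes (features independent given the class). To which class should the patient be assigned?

influenza

influenza: 0.5 × 0.1 × (1−0.8) × (1−0.6) × 0.15 = 0.0006
allergy: 0.2 × 0.05 × (1−0.95) × (1−0.05) × 0.35 = 0.00016625
common cold: 0.3 × 0.05 × (1−0.85) × (1−0.95) × 0.9 = 0.00010125
Highest score → influenza.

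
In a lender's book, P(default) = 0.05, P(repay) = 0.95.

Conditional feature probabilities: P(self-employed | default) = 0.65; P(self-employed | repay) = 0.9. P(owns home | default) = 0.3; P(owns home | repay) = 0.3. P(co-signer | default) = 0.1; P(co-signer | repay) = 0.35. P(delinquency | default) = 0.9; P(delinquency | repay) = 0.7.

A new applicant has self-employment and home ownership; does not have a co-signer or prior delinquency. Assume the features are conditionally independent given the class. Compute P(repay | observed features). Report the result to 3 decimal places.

default: 0.05 × 0.65 × 0.3 × (1−0.1) × (1−0.9) = 0.0008775
repay: 0.95 × 0.9 × 0.3 × (1−0.35) × (1−0.7) = 0.0500175
P(repay | x) = 0.0500175 / 0.050895 ≈ 0.983

0.983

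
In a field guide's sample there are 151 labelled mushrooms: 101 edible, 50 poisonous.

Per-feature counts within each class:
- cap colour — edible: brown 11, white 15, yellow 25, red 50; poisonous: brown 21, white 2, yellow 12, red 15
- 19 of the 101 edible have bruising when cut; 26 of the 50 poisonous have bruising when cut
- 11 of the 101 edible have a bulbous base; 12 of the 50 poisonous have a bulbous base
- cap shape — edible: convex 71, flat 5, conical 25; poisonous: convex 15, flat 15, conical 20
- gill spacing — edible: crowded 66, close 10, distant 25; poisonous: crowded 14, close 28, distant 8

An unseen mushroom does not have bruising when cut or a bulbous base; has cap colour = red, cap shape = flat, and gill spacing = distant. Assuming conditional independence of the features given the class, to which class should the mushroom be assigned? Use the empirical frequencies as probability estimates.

edible

edible: (101/151) × (50/101) × (82/101) × (90/101) × (5/101) × (25/101) ≈ 0.00293544
poisonous: (50/151) × (15/50) × (24/50) × (38/50) × (15/50) × (8/50) ≈ 0.00173944
Highest score → edible.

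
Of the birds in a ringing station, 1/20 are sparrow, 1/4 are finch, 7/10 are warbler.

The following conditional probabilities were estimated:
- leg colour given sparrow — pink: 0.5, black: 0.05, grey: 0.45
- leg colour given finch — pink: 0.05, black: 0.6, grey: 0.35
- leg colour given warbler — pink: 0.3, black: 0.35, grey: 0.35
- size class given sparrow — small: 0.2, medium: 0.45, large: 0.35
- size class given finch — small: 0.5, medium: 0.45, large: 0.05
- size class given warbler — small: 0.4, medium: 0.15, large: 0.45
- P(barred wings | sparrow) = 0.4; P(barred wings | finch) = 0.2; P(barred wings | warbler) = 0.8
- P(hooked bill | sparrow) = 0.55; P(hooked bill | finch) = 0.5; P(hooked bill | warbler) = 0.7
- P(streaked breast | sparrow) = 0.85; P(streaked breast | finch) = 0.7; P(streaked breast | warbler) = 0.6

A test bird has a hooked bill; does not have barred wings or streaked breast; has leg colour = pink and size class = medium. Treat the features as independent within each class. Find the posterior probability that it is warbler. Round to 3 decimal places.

sparrow: 0.05 × 0.5 × 0.45 × (1−0.4) × 0.55 × (1−0.85) = 0.000556875
finch: 0.25 × 0.05 × 0.45 × (1−0.2) × 0.5 × (1−0.7) = 0.000675
warbler: 0.7 × 0.3 × 0.15 × (1−0.8) × 0.7 × (1−0.6) = 0.001764
P(warbler | x) = 0.001764 / 0.002995875 ≈ 0.589

0.589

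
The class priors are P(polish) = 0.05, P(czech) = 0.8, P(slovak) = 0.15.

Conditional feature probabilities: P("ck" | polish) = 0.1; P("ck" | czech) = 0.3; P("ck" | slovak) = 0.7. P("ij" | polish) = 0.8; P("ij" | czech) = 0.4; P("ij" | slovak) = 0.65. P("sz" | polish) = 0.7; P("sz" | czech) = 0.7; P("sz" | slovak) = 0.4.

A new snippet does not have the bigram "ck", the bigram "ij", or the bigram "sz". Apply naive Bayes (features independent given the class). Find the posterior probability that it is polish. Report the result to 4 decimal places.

polish: 0.05 × (1−0.1) × (1−0.8) × (1−0.7) = 0.0027
czech: 0.8 × (1−0.3) × (1−0.4) × (1−0.7) = 0.1008
slovak: 0.15 × (1−0.7) × (1−0.65) × (1−0.4) = 0.00945
P(polish | x) = 0.0027 / 0.11295 ≈ 0.0239

0.0239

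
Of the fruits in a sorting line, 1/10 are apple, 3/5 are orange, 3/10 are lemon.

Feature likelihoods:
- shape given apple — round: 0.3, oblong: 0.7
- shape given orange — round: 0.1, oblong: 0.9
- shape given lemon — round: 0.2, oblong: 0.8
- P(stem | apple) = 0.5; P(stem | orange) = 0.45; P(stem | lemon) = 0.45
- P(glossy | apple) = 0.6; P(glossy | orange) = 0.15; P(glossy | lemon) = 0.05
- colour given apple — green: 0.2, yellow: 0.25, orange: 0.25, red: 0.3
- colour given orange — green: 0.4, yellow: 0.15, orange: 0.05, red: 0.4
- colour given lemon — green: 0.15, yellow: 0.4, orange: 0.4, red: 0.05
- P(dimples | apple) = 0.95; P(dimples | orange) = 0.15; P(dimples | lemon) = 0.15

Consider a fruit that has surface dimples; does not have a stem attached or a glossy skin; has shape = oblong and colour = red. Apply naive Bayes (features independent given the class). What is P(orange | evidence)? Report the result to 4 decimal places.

0.7544

apple: 0.1 × 0.7 × (1−0.5) × (1−0.6) × 0.3 × 0.95 = 0.00399
orange: 0.6 × 0.9 × (1−0.45) × (1−0.15) × 0.4 × 0.15 = 0.015147
lemon: 0.3 × 0.8 × (1−0.45) × (1−0.05) × 0.05 × 0.15 = 0.0009405
P(orange | x) = 0.015147 / 0.0200775 ≈ 0.7544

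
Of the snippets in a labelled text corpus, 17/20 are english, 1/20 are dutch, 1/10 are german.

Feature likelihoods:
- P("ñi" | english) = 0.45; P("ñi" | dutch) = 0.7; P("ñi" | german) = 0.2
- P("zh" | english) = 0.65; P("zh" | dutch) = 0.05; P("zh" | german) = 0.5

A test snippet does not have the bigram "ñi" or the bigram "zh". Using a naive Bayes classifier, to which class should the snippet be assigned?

english

english: 0.85 × (1−0.45) × (1−0.65) = 0.163625
dutch: 0.05 × (1−0.7) × (1−0.05) = 0.01425
german: 0.1 × (1−0.2) × (1−0.5) = 0.04
Highest score → english.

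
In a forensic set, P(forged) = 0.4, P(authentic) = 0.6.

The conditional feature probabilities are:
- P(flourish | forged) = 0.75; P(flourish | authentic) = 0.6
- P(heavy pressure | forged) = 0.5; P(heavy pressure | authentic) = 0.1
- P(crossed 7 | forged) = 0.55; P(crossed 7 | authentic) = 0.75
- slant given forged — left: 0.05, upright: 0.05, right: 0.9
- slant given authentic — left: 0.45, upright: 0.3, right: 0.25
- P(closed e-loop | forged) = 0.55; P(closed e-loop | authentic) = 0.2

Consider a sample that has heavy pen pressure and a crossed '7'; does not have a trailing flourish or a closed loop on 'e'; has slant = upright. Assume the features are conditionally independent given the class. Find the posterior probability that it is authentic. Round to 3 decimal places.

0.875

forged: 0.4 × (1−0.75) × 0.5 × 0.55 × 0.05 × (1−0.55) = 0.00061875
authentic: 0.6 × (1−0.6) × 0.1 × 0.75 × 0.3 × (1−0.2) = 0.00432
P(authentic | x) = 0.00432 / 0.00493875 ≈ 0.875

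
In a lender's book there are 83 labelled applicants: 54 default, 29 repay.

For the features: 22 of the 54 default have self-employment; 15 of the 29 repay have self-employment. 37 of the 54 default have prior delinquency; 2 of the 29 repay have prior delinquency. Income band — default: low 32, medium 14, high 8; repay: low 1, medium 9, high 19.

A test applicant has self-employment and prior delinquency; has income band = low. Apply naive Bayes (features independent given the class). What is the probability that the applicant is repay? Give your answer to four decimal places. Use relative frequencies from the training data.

0.0040

default: (54/83) × (22/54) × (37/54) × (32/54) ≈ 0.107624
repay: (29/83) × (15/29) × (2/29) × (1/29) ≈ 0.000429781
P(repay | x) = 0.000429781 / 0.108053781 ≈ 0.0040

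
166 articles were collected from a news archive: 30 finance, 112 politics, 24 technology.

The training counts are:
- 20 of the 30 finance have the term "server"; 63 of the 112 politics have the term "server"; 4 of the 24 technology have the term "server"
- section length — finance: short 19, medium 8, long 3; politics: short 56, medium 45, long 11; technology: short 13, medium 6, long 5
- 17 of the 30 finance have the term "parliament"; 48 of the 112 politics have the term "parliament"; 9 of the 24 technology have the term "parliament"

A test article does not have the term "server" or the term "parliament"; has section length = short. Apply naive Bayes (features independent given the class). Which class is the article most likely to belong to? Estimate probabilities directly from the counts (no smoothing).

finance: (30/166) × (10/30) × (19/30) × (13/30) ≈ 0.0165328
politics: (112/166) × (49/112) × (56/112) × (64/112) ≈ 0.0843373
technology: (24/166) × (20/24) × (13/24) × (15/24) ≈ 0.0407882
Highest score → politics.

politics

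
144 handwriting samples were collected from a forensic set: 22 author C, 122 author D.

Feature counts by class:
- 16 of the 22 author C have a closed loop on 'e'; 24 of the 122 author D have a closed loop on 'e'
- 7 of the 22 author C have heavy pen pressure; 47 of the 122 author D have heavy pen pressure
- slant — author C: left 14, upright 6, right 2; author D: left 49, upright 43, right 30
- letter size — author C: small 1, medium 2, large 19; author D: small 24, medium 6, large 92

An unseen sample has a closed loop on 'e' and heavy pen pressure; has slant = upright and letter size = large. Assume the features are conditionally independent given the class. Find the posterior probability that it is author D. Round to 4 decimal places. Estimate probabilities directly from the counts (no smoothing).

author C: (22/144) × (16/22) × (7/22) × (6/22) × (19/22) ≈ 0.00832707
author D: (122/144) × (24/122) × (47/122) × (43/122) × (92/122) ≈ 0.0170657
P(author D | x) = 0.0170657 / 0.02539277 ≈ 0.6721

0.6721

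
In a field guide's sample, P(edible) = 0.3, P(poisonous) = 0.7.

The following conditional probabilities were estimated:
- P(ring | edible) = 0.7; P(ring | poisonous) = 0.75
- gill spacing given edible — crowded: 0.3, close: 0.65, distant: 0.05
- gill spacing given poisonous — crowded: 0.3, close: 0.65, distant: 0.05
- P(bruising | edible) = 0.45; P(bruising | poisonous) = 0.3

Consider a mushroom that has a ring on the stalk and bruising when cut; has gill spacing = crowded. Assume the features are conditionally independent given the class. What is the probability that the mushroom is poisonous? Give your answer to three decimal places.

0.625

edible: 0.3 × 0.7 × 0.3 × 0.45 = 0.02835
poisonous: 0.7 × 0.75 × 0.3 × 0.3 = 0.04725
P(poisonous | x) = 0.04725 / 0.0756 ≈ 0.625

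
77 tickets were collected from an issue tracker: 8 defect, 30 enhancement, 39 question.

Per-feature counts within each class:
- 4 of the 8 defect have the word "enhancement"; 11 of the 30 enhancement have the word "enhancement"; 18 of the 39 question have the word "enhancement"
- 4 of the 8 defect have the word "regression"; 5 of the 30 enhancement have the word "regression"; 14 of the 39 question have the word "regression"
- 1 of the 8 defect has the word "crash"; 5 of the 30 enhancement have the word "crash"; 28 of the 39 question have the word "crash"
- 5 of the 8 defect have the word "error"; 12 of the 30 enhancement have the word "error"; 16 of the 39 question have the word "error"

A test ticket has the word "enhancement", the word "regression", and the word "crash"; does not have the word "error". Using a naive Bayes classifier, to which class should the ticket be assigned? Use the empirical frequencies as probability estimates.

defect: (8/77) × (4/8) × (4/8) × (1/8) × (3/8) ≈ 0.00121753
enhancement: (30/77) × (11/30) × (5/30) × (5/30) × (18/30) ≈ 0.00238095
question: (39/77) × (18/39) × (14/39) × (28/39) × (23/39) ≈ 0.0355305
Highest score → question.

question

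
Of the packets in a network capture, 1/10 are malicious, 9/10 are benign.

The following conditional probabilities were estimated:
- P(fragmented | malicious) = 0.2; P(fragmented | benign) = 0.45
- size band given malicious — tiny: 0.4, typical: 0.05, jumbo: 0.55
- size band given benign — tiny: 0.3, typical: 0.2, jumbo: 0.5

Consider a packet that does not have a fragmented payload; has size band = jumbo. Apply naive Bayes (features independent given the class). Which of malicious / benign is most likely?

malicious: 0.1 × (1−0.2) × 0.55 = 0.044
benign: 0.9 × (1−0.45) × 0.5 = 0.2475
Highest score → benign.

benign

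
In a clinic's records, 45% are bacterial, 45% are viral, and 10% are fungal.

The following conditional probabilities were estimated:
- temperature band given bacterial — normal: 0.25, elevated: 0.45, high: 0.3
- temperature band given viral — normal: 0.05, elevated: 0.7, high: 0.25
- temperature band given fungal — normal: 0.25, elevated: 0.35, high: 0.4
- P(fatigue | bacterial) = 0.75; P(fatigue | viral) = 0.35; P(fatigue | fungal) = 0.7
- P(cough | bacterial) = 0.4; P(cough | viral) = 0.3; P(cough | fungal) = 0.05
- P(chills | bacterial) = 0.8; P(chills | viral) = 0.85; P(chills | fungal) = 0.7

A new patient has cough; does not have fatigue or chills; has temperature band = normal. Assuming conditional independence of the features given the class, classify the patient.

bacterial

bacterial: 0.45 × 0.25 × (1−0.75) × 0.4 × (1−0.8) = 0.00225
viral: 0.45 × 0.05 × (1−0.35) × 0.3 × (1−0.85) = 0.000658125
fungal: 0.1 × 0.25 × (1−0.7) × 0.05 × (1−0.7) = 0.0001125
Highest score → bacterial.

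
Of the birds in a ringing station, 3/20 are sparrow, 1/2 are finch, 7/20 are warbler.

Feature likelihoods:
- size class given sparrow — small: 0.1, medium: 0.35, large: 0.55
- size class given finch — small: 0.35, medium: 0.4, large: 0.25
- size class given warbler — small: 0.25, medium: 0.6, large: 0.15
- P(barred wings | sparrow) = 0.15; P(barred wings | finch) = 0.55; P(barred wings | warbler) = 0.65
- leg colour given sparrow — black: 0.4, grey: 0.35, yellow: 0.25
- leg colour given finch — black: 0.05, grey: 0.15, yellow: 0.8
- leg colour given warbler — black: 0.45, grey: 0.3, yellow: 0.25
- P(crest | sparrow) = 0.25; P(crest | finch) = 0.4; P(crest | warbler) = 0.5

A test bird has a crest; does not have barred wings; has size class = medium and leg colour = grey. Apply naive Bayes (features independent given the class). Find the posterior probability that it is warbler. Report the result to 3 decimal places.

0.542

sparrow: 0.15 × 0.35 × (1−0.15) × 0.35 × 0.25 = 0.0039046875
finch: 0.5 × 0.4 × (1−0.55) × 0.15 × 0.4 = 0.0054
warbler: 0.35 × 0.6 × (1−0.65) × 0.3 × 0.5 = 0.011025
P(warbler | x) = 0.011025 / 0.0203296875 ≈ 0.542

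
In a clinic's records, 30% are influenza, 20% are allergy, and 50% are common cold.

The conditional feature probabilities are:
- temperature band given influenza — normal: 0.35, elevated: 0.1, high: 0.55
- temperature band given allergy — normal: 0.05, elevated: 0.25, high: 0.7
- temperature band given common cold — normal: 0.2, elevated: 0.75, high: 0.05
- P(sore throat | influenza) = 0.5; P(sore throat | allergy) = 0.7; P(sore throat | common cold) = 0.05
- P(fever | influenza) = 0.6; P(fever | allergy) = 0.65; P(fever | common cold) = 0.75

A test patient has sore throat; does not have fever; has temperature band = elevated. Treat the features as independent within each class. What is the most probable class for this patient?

allergy

influenza: 0.3 × 0.1 × 0.5 × (1−0.6) = 0.006
allergy: 0.2 × 0.25 × 0.7 × (1−0.65) = 0.01225
common cold: 0.5 × 0.75 × 0.05 × (1−0.75) = 0.0046875
Highest score → allergy.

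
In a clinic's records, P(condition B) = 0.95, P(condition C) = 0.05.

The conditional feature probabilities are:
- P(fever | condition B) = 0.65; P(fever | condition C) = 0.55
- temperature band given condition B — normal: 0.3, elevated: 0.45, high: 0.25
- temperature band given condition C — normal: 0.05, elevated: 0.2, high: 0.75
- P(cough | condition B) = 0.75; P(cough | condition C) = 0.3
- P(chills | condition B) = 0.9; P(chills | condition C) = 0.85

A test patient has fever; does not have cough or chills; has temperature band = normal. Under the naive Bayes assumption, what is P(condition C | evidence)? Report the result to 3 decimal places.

0.030

condition B: 0.95 × 0.65 × 0.3 × (1−0.75) × (1−0.9) = 0.00463125
condition C: 0.05 × 0.55 × 0.05 × (1−0.3) × (1−0.85) = 0.000144375
P(condition C | x) = 0.000144375 / 0.004775625 ≈ 0.030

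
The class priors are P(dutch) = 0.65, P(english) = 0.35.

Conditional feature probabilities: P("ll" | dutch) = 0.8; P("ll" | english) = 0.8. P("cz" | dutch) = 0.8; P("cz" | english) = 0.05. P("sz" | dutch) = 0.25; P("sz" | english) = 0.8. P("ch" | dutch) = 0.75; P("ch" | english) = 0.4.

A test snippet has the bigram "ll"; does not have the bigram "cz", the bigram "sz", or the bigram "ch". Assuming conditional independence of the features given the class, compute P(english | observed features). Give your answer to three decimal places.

0.621

dutch: 0.65 × 0.8 × (1−0.8) × (1−0.25) × (1−0.75) = 0.0195
english: 0.35 × 0.8 × (1−0.05) × (1−0.8) × (1−0.4) = 0.03192
P(english | x) = 0.03192 / 0.05142 ≈ 0.621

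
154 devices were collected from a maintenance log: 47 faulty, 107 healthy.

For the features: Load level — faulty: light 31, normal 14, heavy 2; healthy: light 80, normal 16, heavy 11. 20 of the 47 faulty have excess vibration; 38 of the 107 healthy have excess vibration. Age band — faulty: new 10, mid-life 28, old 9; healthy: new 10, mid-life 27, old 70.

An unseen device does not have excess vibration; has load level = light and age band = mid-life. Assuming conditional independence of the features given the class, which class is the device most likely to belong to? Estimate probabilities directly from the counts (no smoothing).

healthy

faulty: (47/154) × (31/47) × (27/47) × (28/47) ≈ 0.0688917
healthy: (107/154) × (80/107) × (69/107) × (27/107) ≈ 0.0845307
Highest score → healthy.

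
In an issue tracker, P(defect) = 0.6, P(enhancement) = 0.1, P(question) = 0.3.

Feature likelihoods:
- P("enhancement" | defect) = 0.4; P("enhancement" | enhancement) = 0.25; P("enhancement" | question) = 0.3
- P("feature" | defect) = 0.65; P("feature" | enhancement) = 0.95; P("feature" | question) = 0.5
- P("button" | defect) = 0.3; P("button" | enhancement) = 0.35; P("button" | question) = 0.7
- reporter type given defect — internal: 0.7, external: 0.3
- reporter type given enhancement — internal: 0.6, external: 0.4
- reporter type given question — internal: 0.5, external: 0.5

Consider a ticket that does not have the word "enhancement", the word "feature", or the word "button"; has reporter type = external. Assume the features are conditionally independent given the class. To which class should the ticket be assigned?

defect: 0.6 × (1−0.4) × (1−0.65) × (1−0.3) × 0.3 = 0.02646
enhancement: 0.1 × (1−0.25) × (1−0.95) × (1−0.35) × 0.4 = 0.000975
question: 0.3 × (1−0.3) × (1−0.5) × (1−0.7) × 0.5 = 0.01575
Highest score → defect.

defect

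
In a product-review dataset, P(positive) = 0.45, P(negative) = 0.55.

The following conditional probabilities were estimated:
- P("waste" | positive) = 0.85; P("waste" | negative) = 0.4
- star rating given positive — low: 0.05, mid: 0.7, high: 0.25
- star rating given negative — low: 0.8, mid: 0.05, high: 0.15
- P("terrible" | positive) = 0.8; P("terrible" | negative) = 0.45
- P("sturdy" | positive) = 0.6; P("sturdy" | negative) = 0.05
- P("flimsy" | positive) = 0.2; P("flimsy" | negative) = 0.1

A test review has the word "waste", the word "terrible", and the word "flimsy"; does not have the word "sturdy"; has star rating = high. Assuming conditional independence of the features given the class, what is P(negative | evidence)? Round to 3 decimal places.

positive: 0.45 × 0.85 × 0.25 × 0.8 × (1−0.6) × 0.2 = 0.00612
negative: 0.55 × 0.4 × 0.15 × 0.45 × (1−0.05) × 0.1 = 0.00141075
P(negative | x) = 0.00141075 / 0.00753075 ≈ 0.187

0.187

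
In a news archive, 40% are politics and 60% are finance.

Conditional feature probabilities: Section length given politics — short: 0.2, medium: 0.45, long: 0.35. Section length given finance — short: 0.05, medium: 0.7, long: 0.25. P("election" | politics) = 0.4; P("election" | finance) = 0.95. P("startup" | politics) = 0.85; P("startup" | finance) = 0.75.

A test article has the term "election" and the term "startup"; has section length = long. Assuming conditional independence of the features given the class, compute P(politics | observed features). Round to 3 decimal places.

politics: 0.4 × 0.35 × 0.4 × 0.85 = 0.0476
finance: 0.6 × 0.25 × 0.95 × 0.75 = 0.106875
P(politics | x) = 0.0476 / 0.154475 ≈ 0.308

0.308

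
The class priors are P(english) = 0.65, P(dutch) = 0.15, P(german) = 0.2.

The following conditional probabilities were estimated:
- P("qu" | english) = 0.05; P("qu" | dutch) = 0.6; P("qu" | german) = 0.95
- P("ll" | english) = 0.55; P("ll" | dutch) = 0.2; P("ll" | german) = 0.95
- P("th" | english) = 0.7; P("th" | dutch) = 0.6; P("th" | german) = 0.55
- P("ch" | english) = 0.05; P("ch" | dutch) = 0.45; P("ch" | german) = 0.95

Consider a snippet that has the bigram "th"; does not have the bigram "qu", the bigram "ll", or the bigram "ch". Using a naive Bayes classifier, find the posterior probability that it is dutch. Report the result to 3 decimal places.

english: 0.65 × (1−0.05) × (1−0.55) × 0.7 × (1−0.05) = 0.184786875
dutch: 0.15 × (1−0.6) × (1−0.2) × 0.6 × (1−0.45) = 0.01584
german: 0.2 × (1−0.95) × (1−0.95) × 0.55 × (1−0.95) = 0.00001375
P(dutch | x) = 0.01584 / 0.200640625 ≈ 0.079

0.079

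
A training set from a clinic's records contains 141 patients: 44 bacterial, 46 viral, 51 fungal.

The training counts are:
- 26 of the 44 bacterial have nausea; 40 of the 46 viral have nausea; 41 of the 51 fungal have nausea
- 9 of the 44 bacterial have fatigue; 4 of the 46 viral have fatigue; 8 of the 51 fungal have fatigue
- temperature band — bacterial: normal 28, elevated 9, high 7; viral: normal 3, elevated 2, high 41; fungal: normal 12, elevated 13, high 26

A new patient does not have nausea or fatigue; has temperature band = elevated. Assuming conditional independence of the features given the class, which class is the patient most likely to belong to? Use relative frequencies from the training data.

bacterial: (44/141) × (18/44) × (35/44) × (9/44) ≈ 0.0207711
viral: (46/141) × (6/46) × (42/46) × (2/46) ≈ 0.00168926
fungal: (51/141) × (10/51) × (43/51) × (13/51) ≈ 0.0152424
Highest score → bacterial.

bacterial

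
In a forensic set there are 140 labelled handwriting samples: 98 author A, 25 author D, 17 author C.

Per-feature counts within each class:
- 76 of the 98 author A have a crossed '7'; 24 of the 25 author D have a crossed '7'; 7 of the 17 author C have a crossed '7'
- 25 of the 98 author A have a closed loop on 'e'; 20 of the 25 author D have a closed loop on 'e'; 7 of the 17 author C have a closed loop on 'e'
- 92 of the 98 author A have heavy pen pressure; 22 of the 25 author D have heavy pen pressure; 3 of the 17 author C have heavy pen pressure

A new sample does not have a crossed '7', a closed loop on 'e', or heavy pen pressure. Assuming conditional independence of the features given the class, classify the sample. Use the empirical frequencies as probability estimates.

author C

author A: (98/140) × (22/98) × (73/98) × (6/98) ≈ 0.00716666
author D: (25/140) × (1/25) × (5/25) × (3/25) ≈ 0.000171429
author C: (17/140) × (10/17) × (10/17) × (14/17) ≈ 0.0346021
Highest score → author C.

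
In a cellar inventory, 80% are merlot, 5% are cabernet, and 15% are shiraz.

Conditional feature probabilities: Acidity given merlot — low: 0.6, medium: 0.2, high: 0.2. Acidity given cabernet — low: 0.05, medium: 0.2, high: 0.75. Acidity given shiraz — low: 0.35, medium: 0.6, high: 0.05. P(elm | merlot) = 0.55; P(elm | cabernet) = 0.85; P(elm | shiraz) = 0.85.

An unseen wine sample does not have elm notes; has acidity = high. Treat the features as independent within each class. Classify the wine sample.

merlot

merlot: 0.8 × 0.2 × (1−0.55) = 0.072
cabernet: 0.05 × 0.75 × (1−0.85) = 0.005625
shiraz: 0.15 × 0.05 × (1−0.85) = 0.001125
Highest score → merlot.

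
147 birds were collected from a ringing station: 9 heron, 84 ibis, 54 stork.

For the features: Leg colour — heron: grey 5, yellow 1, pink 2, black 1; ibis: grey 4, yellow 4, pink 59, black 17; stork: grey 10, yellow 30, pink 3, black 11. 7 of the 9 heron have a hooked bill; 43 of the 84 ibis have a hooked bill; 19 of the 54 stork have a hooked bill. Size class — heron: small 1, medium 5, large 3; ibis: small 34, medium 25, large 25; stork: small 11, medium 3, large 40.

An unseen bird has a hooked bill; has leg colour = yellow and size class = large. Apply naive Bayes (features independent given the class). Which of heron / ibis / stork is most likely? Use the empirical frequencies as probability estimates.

heron: (9/147) × (1/9) × (7/9) × (3/9) ≈ 0.00176367
ibis: (84/147) × (4/84) × (43/84) × (25/84) ≈ 0.00414565
stork: (54/147) × (30/54) × (19/54) × (40/54) ≈ 0.05319
Highest score → stork.

stork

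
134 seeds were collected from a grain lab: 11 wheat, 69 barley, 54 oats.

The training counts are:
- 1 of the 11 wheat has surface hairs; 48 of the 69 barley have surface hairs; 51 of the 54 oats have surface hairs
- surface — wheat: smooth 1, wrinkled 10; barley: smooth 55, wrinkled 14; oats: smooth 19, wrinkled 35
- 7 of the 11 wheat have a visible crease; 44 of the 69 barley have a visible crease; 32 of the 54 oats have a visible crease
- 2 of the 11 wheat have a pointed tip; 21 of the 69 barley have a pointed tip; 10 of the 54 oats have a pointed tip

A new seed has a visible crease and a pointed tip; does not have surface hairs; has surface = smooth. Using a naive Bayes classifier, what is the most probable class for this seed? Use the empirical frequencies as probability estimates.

barley

wheat: (11/134) × (10/11) × (1/11) × (7/11) × (2/11) ≈ 0.000784956
barley: (69/134) × (21/69) × (55/69) × (44/69) × (21/69) ≈ 0.0242439
oats: (54/134) × (3/54) × (19/54) × (32/54) × (10/54) ≈ 0.000864448
Highest score → barley.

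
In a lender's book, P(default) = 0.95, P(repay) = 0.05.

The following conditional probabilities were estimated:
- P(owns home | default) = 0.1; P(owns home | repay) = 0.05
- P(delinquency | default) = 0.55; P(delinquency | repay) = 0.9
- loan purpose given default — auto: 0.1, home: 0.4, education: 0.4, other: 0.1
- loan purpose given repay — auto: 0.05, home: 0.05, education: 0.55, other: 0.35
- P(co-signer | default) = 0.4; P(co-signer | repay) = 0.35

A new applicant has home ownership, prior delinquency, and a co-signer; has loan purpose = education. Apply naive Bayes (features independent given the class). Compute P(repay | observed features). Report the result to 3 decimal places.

0.049

default: 0.95 × 0.1 × 0.55 × 0.4 × 0.4 = 0.00836
repay: 0.05 × 0.05 × 0.9 × 0.55 × 0.35 = 0.000433125
P(repay | x) = 0.000433125 / 0.008793125 ≈ 0.049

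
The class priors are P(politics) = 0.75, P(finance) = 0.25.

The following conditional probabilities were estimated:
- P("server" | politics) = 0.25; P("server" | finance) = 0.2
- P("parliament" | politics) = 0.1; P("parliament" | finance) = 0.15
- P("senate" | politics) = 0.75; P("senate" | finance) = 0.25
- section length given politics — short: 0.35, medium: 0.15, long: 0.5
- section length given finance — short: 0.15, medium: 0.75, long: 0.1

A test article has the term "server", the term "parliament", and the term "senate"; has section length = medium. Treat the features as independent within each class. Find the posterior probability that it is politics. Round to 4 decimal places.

0.6000

politics: 0.75 × 0.25 × 0.1 × 0.75 × 0.15 = 0.002109375
finance: 0.25 × 0.2 × 0.15 × 0.25 × 0.75 = 0.00140625
P(politics | x) = 0.002109375 / 0.003515625 ≈ 0.6000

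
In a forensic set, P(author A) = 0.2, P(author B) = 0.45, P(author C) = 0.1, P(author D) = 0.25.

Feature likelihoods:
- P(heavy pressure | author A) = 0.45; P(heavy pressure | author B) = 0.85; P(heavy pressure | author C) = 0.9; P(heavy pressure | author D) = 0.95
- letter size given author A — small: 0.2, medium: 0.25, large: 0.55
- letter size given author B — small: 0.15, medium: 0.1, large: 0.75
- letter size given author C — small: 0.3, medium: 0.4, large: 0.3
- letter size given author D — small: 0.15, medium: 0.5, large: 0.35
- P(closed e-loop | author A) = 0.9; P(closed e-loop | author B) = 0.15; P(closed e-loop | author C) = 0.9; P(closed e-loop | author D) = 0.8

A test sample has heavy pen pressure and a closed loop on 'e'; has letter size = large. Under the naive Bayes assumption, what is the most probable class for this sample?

author D

author A: 0.2 × 0.45 × 0.55 × 0.9 = 0.04455
author B: 0.45 × 0.85 × 0.75 × 0.15 = 0.04303125
author C: 0.1 × 0.9 × 0.3 × 0.9 = 0.0243
author D: 0.25 × 0.95 × 0.35 × 0.8 = 0.0665
Highest score → author D.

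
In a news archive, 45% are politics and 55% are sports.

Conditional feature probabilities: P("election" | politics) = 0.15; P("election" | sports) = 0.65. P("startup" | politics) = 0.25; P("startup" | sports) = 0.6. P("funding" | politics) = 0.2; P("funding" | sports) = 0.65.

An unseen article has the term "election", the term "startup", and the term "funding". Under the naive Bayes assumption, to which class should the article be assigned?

politics: 0.45 × 0.15 × 0.25 × 0.2 = 0.003375
sports: 0.55 × 0.65 × 0.6 × 0.65 = 0.139425
Highest score → sports.

sports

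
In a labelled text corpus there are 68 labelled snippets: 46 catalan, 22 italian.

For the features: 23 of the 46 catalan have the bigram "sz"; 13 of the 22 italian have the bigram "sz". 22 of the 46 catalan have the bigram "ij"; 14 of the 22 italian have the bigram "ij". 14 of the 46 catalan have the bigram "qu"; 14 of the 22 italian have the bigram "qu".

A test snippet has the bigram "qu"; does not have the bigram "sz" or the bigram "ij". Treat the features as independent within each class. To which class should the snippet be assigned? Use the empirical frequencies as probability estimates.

catalan: (46/68) × (23/46) × (24/46) × (14/46) ≈ 0.0537084
italian: (22/68) × (9/22) × (8/22) × (14/22) ≈ 0.0306271
Highest score → catalan.

catalan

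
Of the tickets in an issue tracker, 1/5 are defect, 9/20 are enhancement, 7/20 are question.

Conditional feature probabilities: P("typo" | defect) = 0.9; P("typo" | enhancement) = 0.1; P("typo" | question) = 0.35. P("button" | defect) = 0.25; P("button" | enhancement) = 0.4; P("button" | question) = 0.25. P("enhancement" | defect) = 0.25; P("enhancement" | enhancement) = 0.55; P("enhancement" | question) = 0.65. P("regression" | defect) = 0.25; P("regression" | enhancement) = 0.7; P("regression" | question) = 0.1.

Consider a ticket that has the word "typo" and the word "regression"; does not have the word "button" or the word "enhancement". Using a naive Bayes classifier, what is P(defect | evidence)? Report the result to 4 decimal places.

defect: 0.2 × 0.9 × (1−0.25) × (1−0.25) × 0.25 = 0.0253125
enhancement: 0.45 × 0.1 × (1−0.4) × (1−0.55) × 0.7 = 0.008505
question: 0.35 × 0.35 × (1−0.25) × (1−0.65) × 0.1 = 0.003215625
P(defect | x) = 0.0253125 / 0.037033125 ≈ 0.6835

0.6835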